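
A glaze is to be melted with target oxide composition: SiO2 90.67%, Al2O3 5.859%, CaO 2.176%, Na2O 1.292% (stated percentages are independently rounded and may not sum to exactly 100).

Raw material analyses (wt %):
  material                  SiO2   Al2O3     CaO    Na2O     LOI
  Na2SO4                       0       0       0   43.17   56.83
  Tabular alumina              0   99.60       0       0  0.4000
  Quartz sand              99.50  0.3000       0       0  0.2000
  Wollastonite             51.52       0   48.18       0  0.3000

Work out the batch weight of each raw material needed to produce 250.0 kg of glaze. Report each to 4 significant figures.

Batch per 250.0 kg glaze:
  Na2SO4: 7.482 kg
  Tabular alumina: 14.04 kg
  Quartz sand: 222.0 kg
  Wollastonite: 11.29 kg
Total batch = 254.8 kg; LOI loss = 4.786 kg; yield = 98.12%

All internal work holds full precision all the way through — intermediates are displayed rounded to 4 significant digits across the worked steps; exactly one rounding lands on each reported result. The derived quantities (the yield, ignition loss, the four compositions, totals, glass mass) are recomputed starting from the weights on 250.0 kg of glass at full float precision precisely as stated by problem or answer.
Target oxide masses per 250.0 kg glaze:
  SiO2: 90.67% × 250.0 = 226.7 kg
  Al2O3: 5.859% × 250.0 = 14.65 kg
  CaO: 2.176% × 250.0 = 5.440 kg
  Na2O: 1.292% × 250.0 = 3.230 kg
Checking each oxide sum applying the batch weights above, versus the basis set out (each sum matches its target mass up to rounding of the answer):
  SiO2: 222.0·0.9950 + 11.29·0.5152 = 226.7 kg (target 226.7 kg)
  Al2O3: 14.04·0.9960 + 222.0·0.003000 = 14.65 kg (target 14.65 kg)
  CaO: 11.29·0.4818 = 5.440 kg (target 5.440 kg)
  Na2O: 7.482·0.4317 = 3.230 kg (target 3.230 kg)
Glass-mass bookkeeping: batch Σ − ignition loss = 250.0 kg (per-oxide target masses sum to 250.0 kg; against the stated basis, 250.0 kg — rounding explains the deltas).
Total batch = Σ batch = 254.8 kg; loss to ignition Σ batch·LOI = 4.786 kg; the yield ratio, glass ÷ batch: 98.12%.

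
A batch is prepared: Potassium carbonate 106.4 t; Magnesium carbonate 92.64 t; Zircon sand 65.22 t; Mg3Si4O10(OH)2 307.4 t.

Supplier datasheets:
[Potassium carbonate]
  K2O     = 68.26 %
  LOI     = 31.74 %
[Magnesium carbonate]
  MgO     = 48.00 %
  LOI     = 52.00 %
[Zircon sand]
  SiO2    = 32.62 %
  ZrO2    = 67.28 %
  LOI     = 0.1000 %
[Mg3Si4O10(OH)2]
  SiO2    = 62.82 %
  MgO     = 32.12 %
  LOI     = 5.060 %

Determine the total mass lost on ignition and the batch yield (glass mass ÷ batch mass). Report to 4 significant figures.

LOI loss = 97.56 t; glass = 474.1 t; yield = 82.93%

Mid-chain values are printed (rounded to 4 significant digits) at each printed step; the working math holds full precision at each step — exactly one rounding goes into every reported figure — the derived quantities (the yield, the totals, LOI, net glass mass, four oxide percentages) are rebuilt in full float precision using the weight values on 474.1 t of glass as given in question or answer.
Each material's LOI contribution:
  Potassium carbonate: 106.4 × 0.3174 = 33.77 t
  Magnesium carbonate: 92.64 × 0.5200 = 48.17 t
  Zircon sand: 65.22 × 0.001000 = 0.06522 t
  Mg3Si4O10(OH)2: 307.4 × 0.05060 = 15.55 t
Total LOI = 97.56 t
Glass = batch − LOI = 571.7 − 97.56 = 474.1 t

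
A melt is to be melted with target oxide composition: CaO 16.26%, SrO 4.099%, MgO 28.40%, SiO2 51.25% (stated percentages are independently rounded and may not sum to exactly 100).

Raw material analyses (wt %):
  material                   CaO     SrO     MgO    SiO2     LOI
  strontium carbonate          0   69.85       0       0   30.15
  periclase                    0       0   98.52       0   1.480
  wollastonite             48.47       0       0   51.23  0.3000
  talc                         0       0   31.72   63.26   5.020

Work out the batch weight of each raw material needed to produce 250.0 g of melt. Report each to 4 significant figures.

The working math holds full float precision all the way through. The intermediate values appear rounded off to 4 significant figures across the worked steps — a single rounding yields every reported value — derived quantities, which include the totals, yield, glass mass, the four compositions, ignition loss, are rebuilt at full precision, as set out in either problem or answer, from the weighed amounts on 250.0 g of glass.
The oxide mass targets at 250.0 g melt:
  CaO: 16.26% × 250.0 = 40.65 g
  SrO: 4.099% × 250.0 = 10.25 g
  MgO: 28.40% × 250.0 = 71.00 g
  SiO2: 51.25% × 250.0 = 128.1 g
Sums-versus-targets review working from each reported weight, at the basis given (oxide sums agree with the targets modulo rounding of the values):
  CaO: 83.87·0.4847 = 40.65 g (target 40.65 g)
  SrO: 14.67·0.6985 = 10.25 g (target 10.25 g)
  MgO: 28.72·0.9852 + 134.6·0.3172 = 70.99 g (target 71.00 g)
  SiO2: 83.87·0.5123 + 134.6·0.6326 = 128.1 g (target 128.1 g)
Glass mass check: whole batch net of LOI = 250.0 g (targets for the oxides total 250.0 g; the stated basis being 250.0 g — deltas are rounding alone).
Summing the batch: Σ batch = 261.9 g; ignition loss, Σ(batch × LOI) = 11.86 g; yield, glass over the total, = 95.47%.

Batch per 250.0 g melt:
  strontium carbonate: 14.67 g
  periclase: 28.72 g
  wollastonite: 83.87 g
  talc: 134.6 g
Total batch = 261.9 g; LOI loss = 11.86 g; yield = 95.47%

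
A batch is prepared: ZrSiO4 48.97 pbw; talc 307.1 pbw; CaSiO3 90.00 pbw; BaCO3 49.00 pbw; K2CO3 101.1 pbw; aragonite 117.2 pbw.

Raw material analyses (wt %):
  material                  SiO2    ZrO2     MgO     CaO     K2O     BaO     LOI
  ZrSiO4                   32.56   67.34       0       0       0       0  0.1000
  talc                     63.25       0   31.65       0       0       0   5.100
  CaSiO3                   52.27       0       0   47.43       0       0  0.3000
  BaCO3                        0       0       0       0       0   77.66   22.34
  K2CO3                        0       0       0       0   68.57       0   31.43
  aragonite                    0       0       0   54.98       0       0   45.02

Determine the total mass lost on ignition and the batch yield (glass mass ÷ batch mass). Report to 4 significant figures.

LOI loss = 111.5 pbw; glass = 601.9 pbw; yield = 84.37%

All internal work maintains full precision at each step; working values are printed (rounded to four significant digits) when written out — every reported value takes exactly one rounding — the derived quantities (the yield, the totals, glass mass, LOI, six oxide percentages) are recomputed at exact precision from the weighed amounts at 601.9 pbw of glass, precisely as stated by the problem or the answer.
LOI of each material in turn:
  ZrSiO4: 48.97 × 0.001000 = 0.04897 pbw
  talc: 307.1 × 0.05100 = 15.66 pbw
  CaSiO3: 90.00 × 0.003000 = 0.2700 pbw
  BaCO3: 49.00 × 0.2234 = 10.95 pbw
  K2CO3: 101.1 × 0.3143 = 31.78 pbw
  aragonite: 117.2 × 0.4502 = 52.76 pbw
Total LOI = 111.5 pbw
Glass = batch − LOI = 713.4 − 111.5 = 601.9 pbw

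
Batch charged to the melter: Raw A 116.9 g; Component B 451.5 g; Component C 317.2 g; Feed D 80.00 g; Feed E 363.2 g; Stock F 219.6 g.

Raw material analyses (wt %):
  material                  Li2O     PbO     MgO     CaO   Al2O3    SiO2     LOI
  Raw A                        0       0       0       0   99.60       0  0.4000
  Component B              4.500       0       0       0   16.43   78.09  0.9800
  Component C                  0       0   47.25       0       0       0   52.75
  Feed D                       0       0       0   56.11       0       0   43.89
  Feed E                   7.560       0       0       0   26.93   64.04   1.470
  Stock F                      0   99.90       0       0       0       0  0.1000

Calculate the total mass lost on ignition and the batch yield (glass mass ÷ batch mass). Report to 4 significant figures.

Mid-chain values are printed (rounded to 4 significant figures) across the worked steps; each numeric step keeps exact precision at each step. Every reported value takes a single rounding — all derived quantities (net glass mass, LOI, the totals, the yield, six oxide percentages) are re-derived at exact precision from the batch weights at 1336 g of glass exactly as shown in question or answer.
Per-material ignition loss:
  Raw A: 116.9 × 0.004000 = 0.4676 g
  Component B: 451.5 × 0.009800 = 4.425 g
  Component C: 317.2 × 0.5275 = 167.3 g
  Feed D: 80.00 × 0.4389 = 35.11 g
  Feed E: 363.2 × 0.01470 = 5.339 g
  Stock F: 219.6 × 0.001000 = 0.2196 g
Total LOI = 212.9 g
Glass = batch − LOI = 1548 − 212.9 = 1336 g

LOI loss = 212.9 g; glass = 1336 g; yield = 86.25%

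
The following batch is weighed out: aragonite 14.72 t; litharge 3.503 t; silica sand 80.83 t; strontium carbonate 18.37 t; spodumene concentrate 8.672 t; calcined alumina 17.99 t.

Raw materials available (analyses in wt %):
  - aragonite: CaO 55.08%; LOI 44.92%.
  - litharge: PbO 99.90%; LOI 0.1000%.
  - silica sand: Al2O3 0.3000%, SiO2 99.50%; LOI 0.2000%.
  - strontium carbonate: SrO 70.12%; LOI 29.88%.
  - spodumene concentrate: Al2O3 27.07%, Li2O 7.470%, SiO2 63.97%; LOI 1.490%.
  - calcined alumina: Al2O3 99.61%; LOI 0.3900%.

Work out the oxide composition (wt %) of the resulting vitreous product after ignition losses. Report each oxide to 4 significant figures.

The whole derivation carries full float precision through every step; values along the way appear with 4-significant-figure rounding across the worked steps — every reported value takes exactly one rounding — the derived quantities (net glass mass, yield, LOI, the six compositions, totals) are computed starting from the weights on 131.6 t of glass at exact precision, as quoted within question or answer.
Delivered oxide masses:
  Al2O3: 80.83·0.003000 + 8.672·0.2707 + 17.99·0.9961 = 20.51 t
  SrO: 18.37·0.7012 = 12.88 t
  Li2O: 8.672·0.07470 = 0.6478 t
  SiO2: 80.83·0.9950 + 8.672·0.6397 = 85.97 t
  PbO: 3.503·0.9990 = 3.499 t
  CaO: 14.72·0.5508 = 8.108 t
LOI: 14.72·0.4492 + 3.503·0.001000 + 80.83·0.002000 + 18.37·0.2988 + 8.672·0.01490 + 17.99·0.003900 = 12.47 t
Glass = total batch minus LOI = 144.1 − 12.47 = 131.6 t (equal to the oxide-mass sum)
percent share: oxide ÷ glass, ×100

Glass mass = 131.6 t (batch 144.1 − LOI 12.47).
Composition: Al2O3 15.58%, SrO 9.787%, Li2O 0.4922%, SiO2 65.32%, PbO 2.659%, CaO 6.160%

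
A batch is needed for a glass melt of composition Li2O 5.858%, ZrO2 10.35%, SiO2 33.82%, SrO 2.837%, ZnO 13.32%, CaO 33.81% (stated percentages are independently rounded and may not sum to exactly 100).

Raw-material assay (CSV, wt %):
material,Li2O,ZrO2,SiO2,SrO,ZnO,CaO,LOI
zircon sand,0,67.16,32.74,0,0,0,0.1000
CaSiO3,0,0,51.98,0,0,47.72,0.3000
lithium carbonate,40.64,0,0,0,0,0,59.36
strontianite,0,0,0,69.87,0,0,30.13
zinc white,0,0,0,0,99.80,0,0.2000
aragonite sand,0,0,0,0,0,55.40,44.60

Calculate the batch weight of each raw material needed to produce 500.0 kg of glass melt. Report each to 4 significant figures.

Intermediates are shown, rounded to four significant figures, as written — the working math holds exact precision throughout — every reported value includes exactly one rounding; the derived quantities (LOI, totals, net glass mass, six oxide percentages, yield) are recomputed in full precision using the weight values per 500.0 kg of glass precisely as stated by the question or the answer.
Per-oxide target masses for 500.0 kg glass melt:
  Li2O: 5.858% × 500.0 = 29.29 kg
  ZrO2: 10.35% × 500.0 = 51.75 kg
  SiO2: 33.82% × 500.0 = 169.1 kg
  SrO: 2.837% × 500.0 = 14.18 kg
  ZnO: 13.32% × 500.0 = 66.60 kg
  CaO: 33.81% × 500.0 = 169.0 kg
Mass-balance tally per oxide on the weights just shown, against the basis in use (sum by sum, the targets are met exact up to rounding of places):
  Li2O: 72.07·0.4064 = 29.29 kg (target 29.29 kg)
  ZrO2: 77.05·0.6716 = 51.75 kg (target 51.75 kg)
  SiO2: 77.05·0.3274 + 276.8·0.5198 = 169.1 kg (target 169.1 kg)
  SrO: 20.30·0.6987 = 14.18 kg (target 14.18 kg)
  ZnO: 66.73·0.9980 = 66.60 kg (target 66.60 kg)
  CaO: 276.8·0.4772 + 66.73·0.5540 = 169.1 kg (target 169.0 kg)
Glass mass check: whole batch net of LOI = 500.0 kg (oxide target masses add up to 500.0 kg; stated basis 500.0 kg — rounding explains the deltas).
Summing the batch: Σ batch = 579.7 kg; LOI removed, Σ of batch·LOI: 79.70 kg; yield: glass divided by total = 86.25%.

Batch per 500.0 kg glass melt:
  zircon sand: 77.05 kg
  CaSiO3: 276.8 kg
  lithium carbonate: 72.07 kg
  strontianite: 20.30 kg
  zinc white: 66.73 kg
  aragonite sand: 66.73 kg
Total batch = 579.7 kg; LOI loss = 79.70 kg; yield = 86.25%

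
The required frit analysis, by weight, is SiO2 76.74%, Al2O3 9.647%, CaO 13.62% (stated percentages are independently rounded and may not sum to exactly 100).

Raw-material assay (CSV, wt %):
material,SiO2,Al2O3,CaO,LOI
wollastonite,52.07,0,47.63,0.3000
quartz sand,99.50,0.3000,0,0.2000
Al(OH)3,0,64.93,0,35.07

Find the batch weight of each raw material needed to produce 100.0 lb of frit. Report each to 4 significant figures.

Batch per 100.0 lb frit:
  wollastonite: 28.60 lb
  quartz sand: 62.16 lb
  Al(OH)3: 14.57 lb
Total batch = 105.3 lb; LOI loss = 5.320 lb; yield = 94.95%

The working math holds full precision throughout; mid-chain values are printed rounded to four significant figures as written. A single rounding produces every reported value — derived quantities are carried from the batch weights per 100.0 lb of glass in full float precision (the three compositions, yield, glass mass, totals, LOI), as quoted within question or answer.
Oxide mass targets, per 100.0 lb frit:
  SiO2: 76.74% × 100.0 = 76.74 lb
  Al2O3: 9.647% × 100.0 = 9.647 lb
  CaO: 13.62% × 100.0 = 13.62 lb
Per-oxide balance check given the weights on record, relative to the basis at hand (sum by sum, the targets are met once rounding is allowed for):
  SiO2: 28.60·0.5207 + 62.16·0.9950 = 76.74 lb (target 76.74 lb)
  Al2O3: 62.16·0.003000 + 14.57·0.6493 = 9.647 lb (target 9.647 lb)
  CaO: 28.60·0.4763 = 13.62 lb (target 13.62 lb)
Glass mass check: Σ batch − LOI loss = 100.0 lb (per-oxide target masses sum to 100.0 lb; with the basis standing at 100.0 lb — a pure rounding effect).
Whole-batch sum: Σ batch = 105.3 lb; the LOI term Σ batch·LOI equals 5.320 lb; yield: glass divided by total = 94.95%.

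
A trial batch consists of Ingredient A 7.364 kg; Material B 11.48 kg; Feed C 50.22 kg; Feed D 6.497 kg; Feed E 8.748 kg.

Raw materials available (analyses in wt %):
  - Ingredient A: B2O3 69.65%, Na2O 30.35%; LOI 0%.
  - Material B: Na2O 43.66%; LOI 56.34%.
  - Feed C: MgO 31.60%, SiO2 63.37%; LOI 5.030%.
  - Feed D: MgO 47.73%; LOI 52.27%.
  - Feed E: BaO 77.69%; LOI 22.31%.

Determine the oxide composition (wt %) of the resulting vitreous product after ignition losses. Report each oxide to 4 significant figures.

Each numeric step carries full float precision in all steps. In-progress results are shown, with 4-significant-digit rounding, in the printout; every reported value is rounded just once; all derived quantities (the five compositions, totals, the yield, glass mass, ignition loss) are carried in full float precision starting from the weights at 69.97 kg of glass exactly as printed in the question or the answer.
Mass of each oxide from the mix:
  MgO: 50.22·0.3160 + 6.497·0.4773 = 18.97 kg
  B2O3: 7.364·0.6965 = 5.129 kg
  BaO: 8.748·0.7769 = 6.796 kg
  Na2O: 7.364·0.3035 + 11.48·0.4366 = 7.247 kg
  SiO2: 50.22·0.6337 = 31.82 kg
LOI: 11.48·0.5634 + 50.22·0.05030 + 6.497·0.5227 + 8.748·0.2231 = 14.34 kg
batch − LOI leaves glass = 84.31 − 14.34 = 69.97 kg (consistent with Σ oxide mass)
percent by weight: oxide/glass ×100

Glass mass = 69.97 kg (batch 84.31 − LOI 14.34).
Composition: MgO 27.11%, B2O3 7.331%, BaO 9.714%, Na2O 10.36%, SiO2 45.48%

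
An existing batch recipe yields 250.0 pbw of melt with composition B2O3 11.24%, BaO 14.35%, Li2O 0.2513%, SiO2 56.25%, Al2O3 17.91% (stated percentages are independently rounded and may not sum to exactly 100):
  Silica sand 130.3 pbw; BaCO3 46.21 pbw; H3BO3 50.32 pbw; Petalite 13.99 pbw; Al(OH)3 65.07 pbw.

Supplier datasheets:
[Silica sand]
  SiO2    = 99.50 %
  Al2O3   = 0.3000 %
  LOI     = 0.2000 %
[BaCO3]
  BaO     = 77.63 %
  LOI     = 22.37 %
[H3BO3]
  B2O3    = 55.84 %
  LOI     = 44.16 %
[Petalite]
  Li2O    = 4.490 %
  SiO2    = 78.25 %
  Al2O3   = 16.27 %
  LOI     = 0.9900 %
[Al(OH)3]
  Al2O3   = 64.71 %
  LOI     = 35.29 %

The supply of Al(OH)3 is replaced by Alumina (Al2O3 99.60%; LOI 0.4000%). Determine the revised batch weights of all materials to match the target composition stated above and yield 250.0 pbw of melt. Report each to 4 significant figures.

Revised batch per 250.0 pbw melt:
  Silica sand: 130.3 pbw
  BaCO3: 46.21 pbw
  H3BO3: 50.32 pbw
  Petalite: 13.99 pbw
  Alumina: 42.28 pbw
Total batch = 283.1 pbw; LOI loss = 33.13 pbw

Full float precision is maintained in all steps — working values are displayed (rounded to four significant digits) between the steps — exactly one rounding lands on each reported value; derived quantities (the totals, ignition loss, five oxide percentages, net glass mass, yield) are rebuilt at exact precision starting from the weights for 250.0 pbw of glass as given in the problem or answer text.
Target oxide masses per 250.0 pbw melt:
  B2O3: 11.24% × 250.0 = 28.10 pbw
  BaO: 14.35% × 250.0 = 35.88 pbw
  Li2O: 0.2513% × 250.0 = 0.6282 pbw
  SiO2: 56.25% × 250.0 = 140.6 pbw
  Al2O3: 17.91% × 250.0 = 44.78 pbw
Per-oxide balance check using the reported weights, on the stated basis (sum by sum, the targets are met once rounding is allowed for):
  B2O3: 50.32·0.5584 = 28.10 pbw (target 28.10 pbw)
  BaO: 46.21·0.7763 = 35.87 pbw (target 35.88 pbw)
  Li2O: 13.99·0.04490 = 0.6282 pbw (target 0.6282 pbw)
  SiO2: 130.3·0.9950 + 13.99·0.7825 = 140.6 pbw (target 140.6 pbw)
  Al2O3: 130.3·0.003000 + 13.99·0.1627 + 42.28·0.9960 = 44.78 pbw (target 44.78 pbw)
Glass-mass sanity pass: net batch after ignition = 250.0 pbw (oxide target masses add up to 250.0 pbw; versus the stated basis of 250.0 pbw — a pure rounding effect).
Total batch = Σ batch = 283.1 pbw; Σ batch·LOI gives LOI loss = 33.13 pbw; yield: glass divided by total = 88.30%.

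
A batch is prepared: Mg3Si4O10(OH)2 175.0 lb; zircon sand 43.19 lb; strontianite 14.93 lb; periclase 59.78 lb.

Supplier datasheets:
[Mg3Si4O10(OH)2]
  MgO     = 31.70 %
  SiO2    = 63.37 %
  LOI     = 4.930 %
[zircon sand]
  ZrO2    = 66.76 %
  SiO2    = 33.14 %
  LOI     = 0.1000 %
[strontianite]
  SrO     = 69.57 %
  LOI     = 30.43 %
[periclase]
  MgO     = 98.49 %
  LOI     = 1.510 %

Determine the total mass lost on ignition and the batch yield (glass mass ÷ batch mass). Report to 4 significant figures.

All arithmetic runs at full precision at all times; mid-chain values appear, rounded to four significant figures, on the page — every reported number includes exactly one rounding; derived quantities are recomputed in full float precision (yield, net glass mass, ignition loss, totals, four oxide percentages) from the weighed amounts on 278.8 lb of glass, as quoted within the question or the answer.
Loss on ignition, line by line:
  Mg3Si4O10(OH)2: 175.0 × 0.04930 = 8.627 lb
  zircon sand: 43.19 × 0.001000 = 0.04319 lb
  strontianite: 14.93 × 0.3043 = 4.543 lb
  periclase: 59.78 × 0.01510 = 0.9027 lb
Total LOI = 14.12 lb
Glass = batch − LOI = 292.9 − 14.12 = 278.8 lb

LOI loss = 14.12 lb; glass = 278.8 lb; yield = 95.18%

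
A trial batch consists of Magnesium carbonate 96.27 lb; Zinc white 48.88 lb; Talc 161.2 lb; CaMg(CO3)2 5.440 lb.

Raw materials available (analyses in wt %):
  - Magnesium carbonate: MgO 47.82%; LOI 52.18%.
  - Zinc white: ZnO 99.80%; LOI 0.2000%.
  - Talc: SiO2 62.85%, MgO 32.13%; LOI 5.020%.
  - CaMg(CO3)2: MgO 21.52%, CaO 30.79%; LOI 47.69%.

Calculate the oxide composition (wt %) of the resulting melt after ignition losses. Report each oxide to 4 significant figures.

Glass mass = 250.8 lb (batch 311.8 − LOI 61.02).
Composition: SiO2 40.40%, MgO 39.48%, CaO 0.6679%, ZnO 19.45%

Values along the way are displayed, with 4-significant-digit rounding, between the steps — every computation carries full precision at every stage — each reported figure takes exactly one rounding; the derived quantities are computed at full float precision (four oxide percentages, the totals, yield, net glass mass, LOI) from the weighed amounts at 250.8 lb of glass exactly as printed in the problem or answer text.
What the batch supplies per oxide:
  SiO2: 161.2·0.6285 = 101.3 lb
  MgO: 96.27·0.4782 + 161.2·0.3213 + 5.440·0.2152 = 99.00 lb
  CaO: 5.440·0.3079 = 1.675 lb
  ZnO: 48.88·0.9980 = 48.78 lb
LOI: 96.27·0.5218 + 48.88·0.002000 + 161.2·0.05020 + 5.440·0.4769 = 61.02 lb
Resulting glass, batch − LOI: 311.8 − 61.02 = 250.8 lb (the oxide masses sum to this)
each wt % is 100 × oxide ÷ glass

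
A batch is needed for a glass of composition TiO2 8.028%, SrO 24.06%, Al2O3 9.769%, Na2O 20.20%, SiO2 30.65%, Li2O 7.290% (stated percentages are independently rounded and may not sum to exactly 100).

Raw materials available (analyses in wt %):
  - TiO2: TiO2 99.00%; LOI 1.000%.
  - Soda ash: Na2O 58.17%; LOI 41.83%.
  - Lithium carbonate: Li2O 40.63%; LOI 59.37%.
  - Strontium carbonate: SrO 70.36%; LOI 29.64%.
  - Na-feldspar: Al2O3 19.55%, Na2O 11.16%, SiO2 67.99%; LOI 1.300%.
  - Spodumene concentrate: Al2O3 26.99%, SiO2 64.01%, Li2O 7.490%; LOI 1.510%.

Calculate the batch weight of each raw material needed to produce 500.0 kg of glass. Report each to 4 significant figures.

Batch per 500.0 kg glass:
  TiO2: 40.55 kg
  Soda ash: 140.4 kg
  Lithium carbonate: 79.45 kg
  Strontium carbonate: 171.0 kg
  Na-feldspar: 173.0 kg
  Spodumene concentrate: 55.67 kg
Total batch = 660.1 kg; LOI loss = 160.1 kg; yield = 75.75%

The working math carries full float precision at every stage; values along the way are printed, rounded to four significant figures, in the printout — a single rounding yields every reported value — the derived quantities, which include ignition loss, six oxide percentages, the totals, glass mass, yield, are computed in exact precision, as written in the question or the answer, from the weighed amounts at 500.0 kg of glass.
Per-oxide target masses for 500.0 kg glass:
  TiO2: 8.028% × 500.0 = 40.14 kg
  SrO: 24.06% × 500.0 = 120.3 kg
  Al2O3: 9.769% × 500.0 = 48.84 kg
  Na2O: 20.20% × 500.0 = 101.0 kg
  SiO2: 30.65% × 500.0 = 153.2 kg
  Li2O: 7.290% × 500.0 = 36.45 kg
Checking each oxide sum given the weights on record, at the basis given (summed amounts equal target values inside rounding margins):
  TiO2: 40.55·0.9900 = 40.14 kg (target 40.14 kg)
  SrO: 171.0·0.7036 = 120.3 kg (target 120.3 kg)
  Al2O3: 173.0·0.1955 + 55.67·0.2699 = 48.85 kg (target 48.84 kg)
  Na2O: 140.4·0.5817 + 173.0·0.1116 = 101.0 kg (target 101.0 kg)
  SiO2: 173.0·0.6799 + 55.67·0.6401 = 153.3 kg (target 153.2 kg)
  Li2O: 79.45·0.4063 + 55.67·0.07490 = 36.45 kg (target 36.45 kg)
Mass balance on the glass: batch Σ − ignition loss = 500.0 kg (per-oxide target masses sum to 500.0 kg; with the basis standing at 500.0 kg — deltas are rounding alone).
Total batch = Σ batch = 660.1 kg; LOI loss = Σ batch·LOI = 160.1 kg; yield, glass over the total, = 75.75%.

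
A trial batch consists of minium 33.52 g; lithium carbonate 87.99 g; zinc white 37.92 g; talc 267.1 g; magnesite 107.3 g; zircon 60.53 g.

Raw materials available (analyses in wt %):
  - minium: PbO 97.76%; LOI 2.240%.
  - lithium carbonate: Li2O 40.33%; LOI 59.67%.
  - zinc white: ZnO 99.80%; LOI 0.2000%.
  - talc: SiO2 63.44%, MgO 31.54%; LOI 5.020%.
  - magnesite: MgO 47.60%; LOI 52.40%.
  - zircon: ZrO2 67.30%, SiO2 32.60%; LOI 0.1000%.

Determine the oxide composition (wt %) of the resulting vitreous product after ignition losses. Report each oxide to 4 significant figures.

The whole derivation maintains full precision at all times. The intermediate values appear rounded to 4 significant figures alongside each step. Every reported result takes just one rounding — derived quantities (the yield, LOI, six oxide percentages, net glass mass, totals) are computed in full float precision using the weight values for 471.3 g of glass exactly as printed in either problem or answer.
Delivered oxide masses:
  PbO: 33.52·0.9776 = 32.77 g
  ZnO: 37.92·0.9980 = 37.84 g
  ZrO2: 60.53·0.6730 = 40.74 g
  SiO2: 267.1·0.6344 + 60.53·0.3260 = 189.2 g
  MgO: 267.1·0.3154 + 107.3·0.4760 = 135.3 g
  Li2O: 87.99·0.4033 = 35.49 g
LOI: 33.52·0.02240 + 87.99·0.5967 + 37.92·0.002000 + 267.1·0.05020 + 107.3·0.5240 + 60.53·0.001000 = 123.0 g
Glass mass = batch − LOI = 594.4 − 123.0 = 471.3 g (equal to the oxide-mass sum)
oxide / glass × 100 gives the wt %

Glass mass = 471.3 g (batch 594.4 − LOI 123.0).
Composition: PbO 6.952%, ZnO 8.029%, ZrO2 8.643%, SiO2 40.14%, MgO 28.71%, Li2O 7.529%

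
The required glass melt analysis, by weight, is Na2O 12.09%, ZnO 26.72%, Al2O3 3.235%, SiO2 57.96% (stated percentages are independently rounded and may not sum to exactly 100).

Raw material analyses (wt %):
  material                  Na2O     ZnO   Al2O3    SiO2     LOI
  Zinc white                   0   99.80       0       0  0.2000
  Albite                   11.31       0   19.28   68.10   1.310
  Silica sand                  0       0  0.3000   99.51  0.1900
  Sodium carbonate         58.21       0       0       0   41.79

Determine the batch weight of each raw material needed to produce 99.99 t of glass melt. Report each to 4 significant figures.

Batch per 99.99 t glass melt:
  Zinc white: 26.77 t
  Albite: 16.04 t
  Silica sand: 47.26 t
  Sodium carbonate: 17.65 t
Total batch = 107.7 t; LOI loss = 7.729 t; yield = 92.82%

In-progress results appear, rounded to 4 significant figures, at each printed step; all arithmetic holds exact precision at all times — each reported number is rounded a single time — the derived quantities (net glass mass, four oxide percentages, LOI, the totals, yield) are recomputed in full float precision from the batch weights at 99.99 t of glass as written in the problem or the answer.
Oxide-by-oxide targets in 99.99 t glass melt:
  Na2O: 12.09% × 99.99 = 12.09 t
  ZnO: 26.72% × 99.99 = 26.72 t
  Al2O3: 3.235% × 99.99 = 3.235 t
  SiO2: 57.96% × 99.99 = 57.95 t
Mass-balance tally per oxide given the weights on record, at the basis given (oxide sums agree with the targets modulo rounding of the values):
  Na2O: 16.04·0.1131 + 17.65·0.5821 = 12.09 t (target 12.09 t)
  ZnO: 26.77·0.9980 = 26.72 t (target 26.72 t)
  Al2O3: 16.04·0.1928 + 47.26·0.003000 = 3.234 t (target 3.235 t)
  SiO2: 16.04·0.6810 + 47.26·0.9951 = 57.95 t (target 57.95 t)
Consistency of the glass mass: net batch after ignition = 99.99 t (oxide target masses add up to 99.99 t; the stated basis being 99.99 t — gaps are rounding artifacts).
Total batch = Σ batch = 107.7 t; LOI removed, Σ of batch·LOI: 7.729 t; glass ÷ batch gives a yield of 92.82%.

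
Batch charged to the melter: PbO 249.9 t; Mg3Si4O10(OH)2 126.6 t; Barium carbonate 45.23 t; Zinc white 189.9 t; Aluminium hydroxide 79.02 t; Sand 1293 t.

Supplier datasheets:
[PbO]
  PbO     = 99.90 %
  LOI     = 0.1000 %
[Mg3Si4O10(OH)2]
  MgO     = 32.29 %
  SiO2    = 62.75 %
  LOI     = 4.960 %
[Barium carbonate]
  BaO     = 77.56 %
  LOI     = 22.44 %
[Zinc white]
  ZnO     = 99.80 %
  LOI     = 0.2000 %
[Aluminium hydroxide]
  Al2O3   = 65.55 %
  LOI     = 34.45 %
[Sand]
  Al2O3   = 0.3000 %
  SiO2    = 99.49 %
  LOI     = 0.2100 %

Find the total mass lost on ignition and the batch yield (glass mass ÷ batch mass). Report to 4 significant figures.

Every computation carries exact precision from start to finish — mid-chain values appear, rounded to 4 significant digits, between the steps; each reported figure is rounded a single time; all derived quantities, which include six oxide percentages, ignition loss, net glass mass, the yield, the totals, are re-derived in full precision, as they appear in problem or answer, starting from the weights for 1937 t of glass.
Loss on ignition, line by line:
  PbO: 249.9 × 0.001000 = 0.2499 t
  Mg3Si4O10(OH)2: 126.6 × 0.04960 = 6.279 t
  Barium carbonate: 45.23 × 0.2244 = 10.15 t
  Zinc white: 189.9 × 0.002000 = 0.3798 t
  Aluminium hydroxide: 79.02 × 0.3445 = 27.22 t
  Sand: 1293 × 0.002100 = 2.715 t
Total LOI = 47.00 t
Glass = batch − LOI = 1984 − 47.00 = 1937 t

LOI loss = 47.00 t; glass = 1937 t; yield = 97.63%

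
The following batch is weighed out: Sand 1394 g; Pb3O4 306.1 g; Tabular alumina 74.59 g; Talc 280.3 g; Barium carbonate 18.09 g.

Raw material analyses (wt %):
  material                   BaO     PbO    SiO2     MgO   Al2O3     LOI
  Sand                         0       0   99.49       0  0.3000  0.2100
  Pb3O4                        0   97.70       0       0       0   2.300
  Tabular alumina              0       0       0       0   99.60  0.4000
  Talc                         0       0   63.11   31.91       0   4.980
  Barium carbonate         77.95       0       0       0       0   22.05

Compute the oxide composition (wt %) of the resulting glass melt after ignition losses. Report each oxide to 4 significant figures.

Exact precision is kept at all times; working values are printed (rounded to 4 significant digits) in the printout — exactly one rounding goes into every reported figure — all derived quantities (net glass mass, yield, five oxide percentages, the totals, ignition loss) are computed at exact precision from the batch weights on 2045 g of glass as written in either problem or answer.
Oxide masses out of the charge:
  BaO: 18.09·0.7795 = 14.10 g
  PbO: 306.1·0.9770 = 299.1 g
  SiO2: 1394·0.9949 + 280.3·0.6311 = 1564 g
  MgO: 280.3·0.3191 = 89.44 g
  Al2O3: 1394·0.003000 + 74.59·0.9960 = 78.47 g
LOI: 1394·0.002100 + 306.1·0.02300 + 74.59·0.004000 + 280.3·0.04980 + 18.09·0.2205 = 28.21 g
Net of LOI, the glass mass = 2073 − 28.21 = 2045 g (= the summed oxide contributions)
each wt % is 100 × oxide ÷ glass

Glass mass = 2045 g (batch 2073 − LOI 28.21).
Composition: BaO 0.6896%, PbO 14.62%, SiO2 76.47%, MgO 4.374%, Al2O3 3.838%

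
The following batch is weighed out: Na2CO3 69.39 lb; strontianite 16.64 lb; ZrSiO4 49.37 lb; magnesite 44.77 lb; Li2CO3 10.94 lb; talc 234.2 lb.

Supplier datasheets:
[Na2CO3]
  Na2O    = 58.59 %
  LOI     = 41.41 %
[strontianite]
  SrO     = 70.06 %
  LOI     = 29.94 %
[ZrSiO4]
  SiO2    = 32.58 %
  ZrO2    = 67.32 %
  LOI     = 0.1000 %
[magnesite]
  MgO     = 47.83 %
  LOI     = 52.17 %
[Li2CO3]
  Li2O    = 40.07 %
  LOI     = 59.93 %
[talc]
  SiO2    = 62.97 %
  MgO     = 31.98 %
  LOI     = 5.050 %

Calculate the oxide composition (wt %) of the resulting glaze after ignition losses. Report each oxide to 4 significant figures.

Glass mass = 349.8 lb (batch 425.3 − LOI 75.51).
Composition: SiO2 46.76%, SrO 3.333%, Na2O 11.62%, ZrO2 9.501%, Li2O 1.253%, MgO 27.53%

All internal work carries full precision in every operation — intermediates are shown rounded to 4 significant digits on the page; exactly one rounding is applied to each reported figure; all derived quantities, including totals, LOI, six oxide percentages, yield, glass mass, are re-derived using the weight values on 349.8 lb of glass in exact precision as set out in either problem or answer.
Oxide masses out of the charge:
  SiO2: 49.37·0.3258 + 234.2·0.6297 = 163.6 lb
  SrO: 16.64·0.7006 = 11.66 lb
  Na2O: 69.39·0.5859 = 40.66 lb
  ZrO2: 49.37·0.6732 = 33.24 lb
  Li2O: 10.94·0.4007 = 4.384 lb
  MgO: 44.77·0.4783 + 234.2·0.3198 = 96.31 lb
LOI: 69.39·0.4141 + 16.64·0.2994 + 49.37·0.001000 + 44.77·0.5217 + 10.94·0.5993 + 234.2·0.05050 = 75.51 lb
Glass = total batch minus LOI = 425.3 − 75.51 = 349.8 lb (= the summed oxide contributions)
percent by weight: oxide/glass ×100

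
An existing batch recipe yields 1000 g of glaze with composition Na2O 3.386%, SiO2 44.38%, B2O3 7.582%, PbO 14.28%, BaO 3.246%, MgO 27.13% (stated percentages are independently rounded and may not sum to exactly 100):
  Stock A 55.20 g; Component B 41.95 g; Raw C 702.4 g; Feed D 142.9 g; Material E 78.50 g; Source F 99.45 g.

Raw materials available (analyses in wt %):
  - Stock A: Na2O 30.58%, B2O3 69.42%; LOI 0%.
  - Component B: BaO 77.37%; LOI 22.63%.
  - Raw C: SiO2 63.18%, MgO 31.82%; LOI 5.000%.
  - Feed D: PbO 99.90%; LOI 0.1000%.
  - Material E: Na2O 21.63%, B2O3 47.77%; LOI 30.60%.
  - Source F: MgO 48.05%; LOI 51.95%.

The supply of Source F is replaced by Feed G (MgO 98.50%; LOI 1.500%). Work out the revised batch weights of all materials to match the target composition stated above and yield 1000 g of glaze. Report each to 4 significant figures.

All internal work keeps full precision at all times. Working values appear with 4-significant-figure rounding in the working. Each reported figure receives exactly one rounding — all derived quantities (six oxide percentages, the yield, glass mass, totals, LOI) are re-derived from the batch weights for 1000 g of glass in full precision exactly as printed in question or answer.
Target masses of each oxide per 1000 g glaze:
  Na2O: 3.386% × 1000 = 33.86 g
  SiO2: 44.38% × 1000 = 443.8 g
  B2O3: 7.582% × 1000 = 75.82 g
  PbO: 14.28% × 1000 = 142.8 g
  BaO: 3.246% × 1000 = 32.46 g
  MgO: 27.13% × 1000 = 271.3 g
Mass-balance tally per oxide working from each reported weight, versus the basis set out (sums match the target masses within answer rounding):
  Na2O: 55.20·0.3058 + 78.50·0.2163 = 33.86 g (target 33.86 g)
  SiO2: 702.4·0.6318 = 443.8 g (target 443.8 g)
  B2O3: 55.20·0.6942 + 78.50·0.4777 = 75.82 g (target 75.82 g)
  PbO: 142.9·0.9990 = 142.8 g (target 142.8 g)
  BaO: 41.95·0.7737 = 32.46 g (target 32.46 g)
  MgO: 702.4·0.3182 + 48.51·0.9850 = 271.3 g (target 271.3 g)
The glass-mass cross-check: net batch after ignition = 1000 g (oxide target masses add up to 1000 g; with the basis standing at 1000 g — deltas are rounding alone).
Total batch = Σ batch = 1069 g; LOI removed, Σ of batch·LOI: 69.50 g; as yield: glass ÷ batch → 93.50%.

Revised batch per 1000 g glaze:
  Stock A: 55.20 g
  Component B: 41.95 g
  Raw C: 702.4 g
  Feed D: 142.9 g
  Material E: 78.50 g
  Feed G: 48.51 g
Total batch = 1069 g; LOI loss = 69.50 g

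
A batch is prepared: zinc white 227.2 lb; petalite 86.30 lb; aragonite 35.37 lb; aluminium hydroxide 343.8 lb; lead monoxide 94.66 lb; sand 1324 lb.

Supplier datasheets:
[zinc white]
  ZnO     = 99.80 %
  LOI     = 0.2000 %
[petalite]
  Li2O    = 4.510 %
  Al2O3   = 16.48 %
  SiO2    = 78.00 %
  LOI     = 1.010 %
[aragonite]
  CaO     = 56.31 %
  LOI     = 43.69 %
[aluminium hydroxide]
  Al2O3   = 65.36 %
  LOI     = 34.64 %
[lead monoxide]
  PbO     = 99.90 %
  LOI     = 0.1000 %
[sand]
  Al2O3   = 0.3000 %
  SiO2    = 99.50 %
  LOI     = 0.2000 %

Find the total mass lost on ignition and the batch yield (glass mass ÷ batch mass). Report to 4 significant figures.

LOI loss = 138.6 lb; glass = 1973 lb; yield = 93.43%

Every computation keeps exact precision at each step. Working values are printed, with 4-significant-digit rounding, on the page; every reported figure takes just one rounding. All derived quantities, including the totals, six oxide percentages, ignition loss, yield, glass mass, are recomputed starting from the weights on 1973 lb of glass in full precision, exactly as shown in question or answer.
Each material's LOI contribution:
  zinc white: 227.2 × 0.002000 = 0.4544 lb
  petalite: 86.30 × 0.01010 = 0.8716 lb
  aragonite: 35.37 × 0.4369 = 15.45 lb
  aluminium hydroxide: 343.8 × 0.3464 = 119.1 lb
  lead monoxide: 94.66 × 0.001000 = 0.09466 lb
  sand: 1324 × 0.002000 = 2.648 lb
Total LOI = 138.6 lb
Glass = batch − LOI = 2111 − 138.6 = 1973 lb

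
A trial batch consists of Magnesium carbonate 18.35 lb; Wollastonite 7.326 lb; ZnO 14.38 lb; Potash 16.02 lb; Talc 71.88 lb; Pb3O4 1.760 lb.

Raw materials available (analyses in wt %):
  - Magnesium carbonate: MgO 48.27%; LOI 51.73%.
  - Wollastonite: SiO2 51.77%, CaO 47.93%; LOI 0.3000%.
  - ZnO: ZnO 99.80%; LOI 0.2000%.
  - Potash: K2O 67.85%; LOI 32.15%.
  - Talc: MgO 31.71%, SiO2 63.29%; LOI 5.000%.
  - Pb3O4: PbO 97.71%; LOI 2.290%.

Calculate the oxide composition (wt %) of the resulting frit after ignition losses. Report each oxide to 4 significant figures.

Intermediates are displayed (rounded to 4 significant digits) as written — all arithmetic maintains full float precision all the way through — every reported figure carries a single rounding — all derived quantities are carried at full precision (totals, six oxide percentages, glass mass, ignition loss, yield) from the weighed amounts on 111.4 lb of glass as given in question or answer.
Oxide masses out of the charge:
  MgO: 18.35·0.4827 + 71.88·0.3171 = 31.65 lb
  SiO2: 7.326·0.5177 + 71.88·0.6329 = 49.29 lb
  CaO: 7.326·0.4793 = 3.511 lb
  ZnO: 14.38·0.9980 = 14.35 lb
  PbO: 1.760·0.9771 = 1.720 lb
  K2O: 16.02·0.6785 = 10.87 lb
LOI: 18.35·0.5173 + 7.326·0.003000 + 14.38·0.002000 + 16.02·0.3215 + 71.88·0.05000 + 1.760·0.02290 = 18.33 lb
The glass mass, total less LOI, = 129.7 − 18.33 = 111.4 lb (equal to the oxide-mass sum)
percent share: oxide ÷ glass, ×100

Glass mass = 111.4 lb (batch 129.7 − LOI 18.33).
Composition: MgO 28.41%, SiO2 44.25%, CaO 3.152%, ZnO 12.88%, PbO 1.544%, K2O 9.758%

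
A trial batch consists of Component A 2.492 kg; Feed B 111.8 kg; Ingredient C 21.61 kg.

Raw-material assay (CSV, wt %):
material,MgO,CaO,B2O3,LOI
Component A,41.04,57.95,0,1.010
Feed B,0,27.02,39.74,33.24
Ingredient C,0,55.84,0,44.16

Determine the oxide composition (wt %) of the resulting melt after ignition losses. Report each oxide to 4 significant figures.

Full float precision is carried at each step. In-progress results are displayed, rounded to 4 significant figures, within the worked lines. Each reported figure is rounded once only; the derived quantities, which include totals, three oxide percentages, LOI, yield, glass mass, are re-derived at full precision, as written in question or answer, from the weighed amounts per 89.17 kg of glass.
Mass of each oxide from the mix:
  MgO: 2.492·0.4104 = 1.023 kg
  CaO: 2.492·0.5795 + 111.8·0.2702 + 21.61·0.5584 = 43.72 kg
  B2O3: 111.8·0.3974 = 44.43 kg
LOI: 2.492·0.01010 + 111.8·0.3324 + 21.61·0.4416 = 46.73 kg
The glass mass, total less LOI, = 135.9 − 46.73 = 89.17 kg (matching Σ of the oxides)
each wt % is 100 × oxide ÷ glass

Glass mass = 89.17 kg (batch 135.9 − LOI 46.73).
Composition: MgO 1.147%, CaO 49.03%, B2O3 49.82%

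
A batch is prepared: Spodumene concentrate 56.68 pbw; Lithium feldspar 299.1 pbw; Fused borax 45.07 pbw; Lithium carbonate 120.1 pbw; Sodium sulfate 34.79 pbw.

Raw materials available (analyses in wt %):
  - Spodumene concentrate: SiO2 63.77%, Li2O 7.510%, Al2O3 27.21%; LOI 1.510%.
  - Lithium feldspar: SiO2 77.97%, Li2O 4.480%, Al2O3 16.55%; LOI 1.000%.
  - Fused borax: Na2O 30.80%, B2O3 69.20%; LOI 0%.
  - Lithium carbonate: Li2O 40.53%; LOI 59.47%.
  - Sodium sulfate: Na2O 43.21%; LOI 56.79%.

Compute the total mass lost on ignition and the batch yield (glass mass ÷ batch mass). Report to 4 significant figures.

LOI loss = 95.03 pbw; glass = 460.7 pbw; yield = 82.90%

In-progress results are printed, rounded to four significant figures, when written out. Every computation holds exact precision end to end. A single rounding produces every reported number. All derived quantities (glass mass, the totals, five oxide percentages, LOI, the yield) are computed from the weighed amounts for 460.7 pbw of glass at exact precision as quoted within the question or the answer.
Ignition loss by material:
  Spodumene concentrate: 56.68 × 0.01510 = 0.8559 pbw
  Lithium feldspar: 299.1 × 0.01000 = 2.991 pbw
  Fused borax: 45.07 × 0 = 0 pbw
  Lithium carbonate: 120.1 × 0.5947 = 71.42 pbw
  Sodium sulfate: 34.79 × 0.5679 = 19.76 pbw
Total LOI = 95.03 pbw
Glass = batch − LOI = 555.7 − 95.03 = 460.7 pbw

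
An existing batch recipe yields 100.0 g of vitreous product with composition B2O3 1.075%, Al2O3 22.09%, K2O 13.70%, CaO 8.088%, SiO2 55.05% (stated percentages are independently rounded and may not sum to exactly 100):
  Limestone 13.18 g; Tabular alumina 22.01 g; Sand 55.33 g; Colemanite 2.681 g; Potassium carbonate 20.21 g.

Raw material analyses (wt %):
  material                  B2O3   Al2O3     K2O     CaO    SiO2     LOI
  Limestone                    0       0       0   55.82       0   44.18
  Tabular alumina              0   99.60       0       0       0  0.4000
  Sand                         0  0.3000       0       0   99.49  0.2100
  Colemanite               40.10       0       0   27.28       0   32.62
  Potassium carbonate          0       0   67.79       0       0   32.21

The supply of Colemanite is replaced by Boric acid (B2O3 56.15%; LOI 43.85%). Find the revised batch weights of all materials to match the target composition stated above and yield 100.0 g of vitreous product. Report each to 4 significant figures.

Revised batch per 100.0 g vitreous product:
  Limestone: 14.49 g
  Tabular alumina: 22.01 g
  Sand: 55.33 g
  Boric acid: 1.915 g
  Potassium carbonate: 20.21 g
Total batch = 114.0 g; LOI loss = 13.96 g

Rounding to 4 significant digits applies to each intermediate as shown. All internal work holds full precision end to end; every reported result is rounded a single time. The derived quantities are re-derived starting from the weights on 100.0 g of glass in full float precision (the yield, ignition loss, net glass mass, the five compositions, totals) as given in problem or answer.
Oxide-by-oxide targets in 100.0 g vitreous product:
  B2O3: 1.075% × 100.0 = 1.075 g
  Al2O3: 22.09% × 100.0 = 22.09 g
  K2O: 13.70% × 100.0 = 13.70 g
  CaO: 8.088% × 100.0 = 8.088 g
  SiO2: 55.05% × 100.0 = 55.05 g
Sums-versus-targets review given the weights on record, under the basis named above (oxide sums agree with the targets up to rounding of the answer):
  B2O3: 1.915·0.5615 = 1.075 g (target 1.075 g)
  Al2O3: 22.01·0.9960 + 55.33·0.003000 = 22.09 g (target 22.09 g)
  K2O: 20.21·0.6779 = 13.70 g (target 13.70 g)
  CaO: 14.49·0.5582 = 8.088 g (target 8.088 g)
  SiO2: 55.33·0.9949 = 55.05 g (target 55.05 g)
Auditing the glass mass value: the batch minus its LOI: 100.0 g (per-oxide target masses sum to 100.0 g; versus the stated basis of 100.0 g — any gap is answer rounding).
Adding the batch up: Σ batch = 114.0 g; Σ batch·LOI gives LOI loss = 13.96 g; the yield ratio, glass ÷ batch: 87.75%.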